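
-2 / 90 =-1 / 45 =-0.02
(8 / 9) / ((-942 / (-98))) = 392 / 4239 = 0.09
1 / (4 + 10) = 1 / 14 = 0.07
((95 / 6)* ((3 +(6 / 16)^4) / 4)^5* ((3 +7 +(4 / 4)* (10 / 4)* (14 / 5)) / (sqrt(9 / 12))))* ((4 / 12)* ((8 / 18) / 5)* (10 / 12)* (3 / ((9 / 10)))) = 9620756104692455507225* sqrt(3) / 2656331146614175432704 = 6.27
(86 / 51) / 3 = 86 / 153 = 0.56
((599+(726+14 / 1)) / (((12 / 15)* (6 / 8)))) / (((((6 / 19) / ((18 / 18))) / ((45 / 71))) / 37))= 23532925 / 142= 165724.82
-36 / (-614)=18 / 307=0.06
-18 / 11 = -1.64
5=5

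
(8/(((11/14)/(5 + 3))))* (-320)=-26065.45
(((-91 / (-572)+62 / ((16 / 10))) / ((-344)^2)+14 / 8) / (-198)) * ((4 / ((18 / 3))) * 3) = -569599 / 32216976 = -0.02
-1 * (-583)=583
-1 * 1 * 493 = -493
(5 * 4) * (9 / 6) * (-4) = -120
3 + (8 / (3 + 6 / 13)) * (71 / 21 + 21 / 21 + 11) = 36427 / 945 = 38.55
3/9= 1/3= 0.33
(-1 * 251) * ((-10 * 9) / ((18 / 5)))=6275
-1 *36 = -36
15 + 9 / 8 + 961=977.12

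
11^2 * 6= 726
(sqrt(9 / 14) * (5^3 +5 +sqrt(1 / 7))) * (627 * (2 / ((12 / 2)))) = 627 * sqrt(14) * (sqrt(7) +910) / 98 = 21847.80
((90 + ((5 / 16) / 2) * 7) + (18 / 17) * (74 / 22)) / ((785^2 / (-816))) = -1699251 / 13556950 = -0.13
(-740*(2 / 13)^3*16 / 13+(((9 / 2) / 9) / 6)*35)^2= 18770370025 / 117465223824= 0.16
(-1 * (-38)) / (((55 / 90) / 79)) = 54036 / 11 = 4912.36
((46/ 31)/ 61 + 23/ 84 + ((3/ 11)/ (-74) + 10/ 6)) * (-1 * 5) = -633926065/ 64649508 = -9.81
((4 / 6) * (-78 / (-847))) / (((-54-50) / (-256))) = 128 / 847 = 0.15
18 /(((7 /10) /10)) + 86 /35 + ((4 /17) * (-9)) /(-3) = 22126 /85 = 260.31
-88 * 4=-352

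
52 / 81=0.64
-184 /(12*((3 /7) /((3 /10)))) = -161 /15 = -10.73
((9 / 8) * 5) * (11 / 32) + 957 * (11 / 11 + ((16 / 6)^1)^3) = 44021351 / 2304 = 19106.49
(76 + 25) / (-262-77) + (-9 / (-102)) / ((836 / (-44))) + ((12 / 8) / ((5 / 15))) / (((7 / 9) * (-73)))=-21364825 / 55952967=-0.38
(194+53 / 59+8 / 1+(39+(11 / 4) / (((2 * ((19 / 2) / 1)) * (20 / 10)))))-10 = 2080313 / 8968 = 231.97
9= 9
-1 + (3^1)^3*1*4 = 107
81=81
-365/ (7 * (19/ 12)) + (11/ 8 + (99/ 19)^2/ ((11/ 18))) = 260165/ 20216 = 12.87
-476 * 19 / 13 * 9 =-81396 / 13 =-6261.23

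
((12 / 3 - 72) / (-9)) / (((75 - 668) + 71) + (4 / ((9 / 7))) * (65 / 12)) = -0.01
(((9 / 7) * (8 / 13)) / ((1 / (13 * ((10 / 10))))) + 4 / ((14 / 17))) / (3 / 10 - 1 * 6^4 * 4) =-1060 / 362859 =-0.00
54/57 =18/19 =0.95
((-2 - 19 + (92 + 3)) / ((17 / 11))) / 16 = 407 / 136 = 2.99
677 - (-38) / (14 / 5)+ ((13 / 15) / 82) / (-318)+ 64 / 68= 32186909053 / 46545660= 691.51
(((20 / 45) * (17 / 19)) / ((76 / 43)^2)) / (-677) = -31433 / 167167548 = -0.00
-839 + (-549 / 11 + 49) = -9239 / 11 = -839.91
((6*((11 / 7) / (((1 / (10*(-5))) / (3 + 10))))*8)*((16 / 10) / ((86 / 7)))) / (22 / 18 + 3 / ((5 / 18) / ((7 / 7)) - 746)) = -33168769920 / 6328181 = -5241.44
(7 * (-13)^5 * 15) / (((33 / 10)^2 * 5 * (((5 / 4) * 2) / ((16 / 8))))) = -207924080 / 363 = -572793.61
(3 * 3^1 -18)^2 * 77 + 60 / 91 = 567627 / 91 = 6237.66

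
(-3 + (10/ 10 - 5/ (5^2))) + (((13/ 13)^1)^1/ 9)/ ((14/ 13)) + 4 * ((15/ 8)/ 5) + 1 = 0.40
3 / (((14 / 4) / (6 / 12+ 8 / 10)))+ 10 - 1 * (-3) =494 / 35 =14.11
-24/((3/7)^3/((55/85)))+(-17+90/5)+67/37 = -194.47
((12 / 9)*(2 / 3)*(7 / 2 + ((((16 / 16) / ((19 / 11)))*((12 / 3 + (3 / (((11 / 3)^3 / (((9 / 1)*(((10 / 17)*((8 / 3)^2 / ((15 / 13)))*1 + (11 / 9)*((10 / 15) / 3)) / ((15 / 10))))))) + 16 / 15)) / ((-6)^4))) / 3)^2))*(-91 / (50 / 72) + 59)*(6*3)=-2046787265696835995704 / 507353731956905625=-4034.24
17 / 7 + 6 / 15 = 99 / 35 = 2.83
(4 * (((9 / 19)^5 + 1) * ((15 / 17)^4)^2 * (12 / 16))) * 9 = 10.16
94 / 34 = 47 / 17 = 2.76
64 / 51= 1.25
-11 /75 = -0.15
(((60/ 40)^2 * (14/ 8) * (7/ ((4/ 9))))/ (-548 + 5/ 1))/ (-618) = 441/ 2386304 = 0.00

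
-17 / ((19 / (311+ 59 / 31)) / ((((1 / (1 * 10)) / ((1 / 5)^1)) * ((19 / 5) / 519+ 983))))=-42064406960 / 305691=-137604.34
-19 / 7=-2.71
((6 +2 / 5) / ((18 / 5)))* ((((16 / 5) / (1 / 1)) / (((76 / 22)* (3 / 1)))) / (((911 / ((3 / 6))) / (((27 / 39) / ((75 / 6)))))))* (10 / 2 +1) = 2816 / 28127125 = 0.00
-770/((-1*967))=770/967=0.80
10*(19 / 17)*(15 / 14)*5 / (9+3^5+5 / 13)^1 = 92625 / 390439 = 0.24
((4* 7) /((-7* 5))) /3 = -4 /15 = -0.27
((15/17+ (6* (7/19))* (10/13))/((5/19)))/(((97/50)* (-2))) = -54225/21437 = -2.53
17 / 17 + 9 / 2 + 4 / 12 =35 / 6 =5.83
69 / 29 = 2.38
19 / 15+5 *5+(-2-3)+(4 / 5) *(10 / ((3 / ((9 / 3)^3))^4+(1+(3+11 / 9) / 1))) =1464692 / 64245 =22.80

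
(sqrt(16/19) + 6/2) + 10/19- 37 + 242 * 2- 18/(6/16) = 4 * sqrt(19)/19 + 7648/19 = 403.44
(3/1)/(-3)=-1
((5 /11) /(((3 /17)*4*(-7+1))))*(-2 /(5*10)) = 17 /3960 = 0.00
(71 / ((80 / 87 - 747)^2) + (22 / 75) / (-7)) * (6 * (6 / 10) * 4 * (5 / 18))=-369631150828 / 2211918597525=-0.17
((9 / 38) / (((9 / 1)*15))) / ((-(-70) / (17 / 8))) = 17 / 319200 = 0.00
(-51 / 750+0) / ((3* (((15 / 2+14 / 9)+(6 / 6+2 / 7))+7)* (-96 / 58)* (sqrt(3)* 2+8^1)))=3451 / 28405000-3451* sqrt(3) / 113620000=0.00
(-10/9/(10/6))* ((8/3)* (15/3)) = -80/9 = -8.89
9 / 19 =0.47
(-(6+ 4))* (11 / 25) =-22 / 5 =-4.40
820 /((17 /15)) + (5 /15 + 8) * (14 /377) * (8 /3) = 41781500 /57681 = 724.35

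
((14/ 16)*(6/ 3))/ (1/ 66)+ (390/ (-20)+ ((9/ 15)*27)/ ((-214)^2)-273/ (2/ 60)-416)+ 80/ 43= -83772329517/ 9846140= -8508.14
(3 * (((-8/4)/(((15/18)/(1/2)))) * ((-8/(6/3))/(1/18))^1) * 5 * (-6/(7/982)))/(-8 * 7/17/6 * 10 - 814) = 194718816/146279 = 1331.15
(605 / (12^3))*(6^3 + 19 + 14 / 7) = 47795 / 576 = 82.98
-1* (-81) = 81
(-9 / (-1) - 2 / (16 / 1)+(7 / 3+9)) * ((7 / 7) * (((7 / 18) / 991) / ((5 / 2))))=679 / 214056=0.00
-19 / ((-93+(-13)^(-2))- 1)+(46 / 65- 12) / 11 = -374549 / 454311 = -0.82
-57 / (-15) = 19 / 5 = 3.80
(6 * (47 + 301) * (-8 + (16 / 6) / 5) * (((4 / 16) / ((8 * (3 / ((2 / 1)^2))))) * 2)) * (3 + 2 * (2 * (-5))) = 110432 / 5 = 22086.40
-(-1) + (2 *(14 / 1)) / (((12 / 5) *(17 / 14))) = 10.61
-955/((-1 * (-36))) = -955/36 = -26.53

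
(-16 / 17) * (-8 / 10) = 64 / 85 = 0.75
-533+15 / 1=-518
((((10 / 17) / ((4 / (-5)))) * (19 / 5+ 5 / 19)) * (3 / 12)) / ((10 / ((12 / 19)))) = -579 / 12274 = -0.05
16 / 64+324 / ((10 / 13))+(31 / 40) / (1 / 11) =17199 / 40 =429.98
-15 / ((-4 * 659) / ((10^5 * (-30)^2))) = 337500000 / 659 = 512139.61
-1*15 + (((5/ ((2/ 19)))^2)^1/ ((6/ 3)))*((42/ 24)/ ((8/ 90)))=2840955/ 128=22194.96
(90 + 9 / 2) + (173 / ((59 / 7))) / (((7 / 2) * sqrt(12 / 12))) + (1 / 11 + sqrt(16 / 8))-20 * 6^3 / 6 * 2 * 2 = -3607849 / 1298 + sqrt(2) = -2778.13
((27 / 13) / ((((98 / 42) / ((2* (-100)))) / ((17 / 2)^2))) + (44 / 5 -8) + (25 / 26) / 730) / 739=-131442349 / 7552580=-17.40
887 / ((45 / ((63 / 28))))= 887 / 20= 44.35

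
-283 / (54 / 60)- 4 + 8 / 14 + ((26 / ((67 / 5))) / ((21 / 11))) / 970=-130148545 / 409437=-317.87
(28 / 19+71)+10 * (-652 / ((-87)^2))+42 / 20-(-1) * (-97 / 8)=354277109 / 5752440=61.59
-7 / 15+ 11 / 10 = 19 / 30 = 0.63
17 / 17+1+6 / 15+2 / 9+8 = 478 / 45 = 10.62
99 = 99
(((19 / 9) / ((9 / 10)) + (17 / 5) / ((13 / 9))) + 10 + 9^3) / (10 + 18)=1957789 / 73710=26.56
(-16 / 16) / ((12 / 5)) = -5 / 12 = -0.42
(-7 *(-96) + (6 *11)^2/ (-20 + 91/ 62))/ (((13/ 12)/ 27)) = 10890.15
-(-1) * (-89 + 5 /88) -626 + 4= -62563 /88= -710.94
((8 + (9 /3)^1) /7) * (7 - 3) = 44 /7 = 6.29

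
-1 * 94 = -94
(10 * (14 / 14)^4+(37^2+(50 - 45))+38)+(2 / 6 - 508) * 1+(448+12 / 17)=1363.04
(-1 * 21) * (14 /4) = -147 /2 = -73.50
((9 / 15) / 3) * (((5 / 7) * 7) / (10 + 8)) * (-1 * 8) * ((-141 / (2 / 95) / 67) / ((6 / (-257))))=-1147505 / 603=-1902.99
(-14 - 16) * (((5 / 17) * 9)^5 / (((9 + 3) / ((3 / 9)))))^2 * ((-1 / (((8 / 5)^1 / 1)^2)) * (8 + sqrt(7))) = 157641800537109375 * sqrt(7) / 1032188877029888 + 157641800537109375 / 129023609628736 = 1625.88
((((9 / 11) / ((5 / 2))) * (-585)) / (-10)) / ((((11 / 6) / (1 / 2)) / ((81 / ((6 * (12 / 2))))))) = 28431 / 2420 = 11.75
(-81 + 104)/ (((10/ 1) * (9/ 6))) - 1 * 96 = -1417/ 15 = -94.47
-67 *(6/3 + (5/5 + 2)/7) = -1139/7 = -162.71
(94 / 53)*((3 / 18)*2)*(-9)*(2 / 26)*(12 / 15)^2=-4512 / 17225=-0.26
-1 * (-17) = 17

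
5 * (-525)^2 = 1378125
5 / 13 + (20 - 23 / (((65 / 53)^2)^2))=182397062 / 17850625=10.22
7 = 7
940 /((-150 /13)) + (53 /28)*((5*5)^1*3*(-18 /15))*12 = -223204 /105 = -2125.75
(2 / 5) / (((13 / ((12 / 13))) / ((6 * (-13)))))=-144 / 65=-2.22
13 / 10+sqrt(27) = 13 / 10+3 * sqrt(3) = 6.50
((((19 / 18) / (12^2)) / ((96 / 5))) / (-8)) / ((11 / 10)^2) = -2375 / 60217344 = -0.00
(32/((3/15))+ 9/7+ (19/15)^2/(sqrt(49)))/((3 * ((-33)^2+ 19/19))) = 127193/2575125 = 0.05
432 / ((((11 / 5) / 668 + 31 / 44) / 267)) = 2118869280 / 13003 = 162952.34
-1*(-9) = 9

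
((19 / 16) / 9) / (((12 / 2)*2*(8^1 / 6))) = 19 / 2304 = 0.01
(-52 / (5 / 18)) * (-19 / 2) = 1778.40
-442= -442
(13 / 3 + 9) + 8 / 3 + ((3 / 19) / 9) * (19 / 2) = 97 / 6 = 16.17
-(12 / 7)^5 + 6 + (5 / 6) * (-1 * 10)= -864145 / 50421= -17.14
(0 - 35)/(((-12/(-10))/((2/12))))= -175/36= -4.86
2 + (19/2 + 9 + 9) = 59/2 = 29.50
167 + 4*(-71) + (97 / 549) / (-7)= -449728 / 3843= -117.03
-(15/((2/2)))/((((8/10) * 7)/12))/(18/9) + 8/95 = -21263/1330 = -15.99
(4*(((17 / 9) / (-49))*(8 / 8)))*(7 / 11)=-68 / 693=-0.10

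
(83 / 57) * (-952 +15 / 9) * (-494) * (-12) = -24609832 / 3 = -8203277.33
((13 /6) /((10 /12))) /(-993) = -13 /4965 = -0.00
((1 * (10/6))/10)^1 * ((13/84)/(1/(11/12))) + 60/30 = 12239/6048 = 2.02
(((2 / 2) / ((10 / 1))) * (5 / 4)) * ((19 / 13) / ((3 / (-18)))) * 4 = -57 / 13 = -4.38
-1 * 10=-10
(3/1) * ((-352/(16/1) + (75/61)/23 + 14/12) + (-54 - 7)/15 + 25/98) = -25358817/343735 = -73.77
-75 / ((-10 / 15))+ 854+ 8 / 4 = 1937 / 2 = 968.50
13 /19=0.68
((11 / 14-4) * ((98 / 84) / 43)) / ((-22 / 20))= 75 / 946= 0.08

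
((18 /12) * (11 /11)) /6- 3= -11 /4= -2.75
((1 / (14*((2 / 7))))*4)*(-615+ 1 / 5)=-3074 / 5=-614.80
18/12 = 3/2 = 1.50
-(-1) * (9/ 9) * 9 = 9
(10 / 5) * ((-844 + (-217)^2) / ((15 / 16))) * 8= 789248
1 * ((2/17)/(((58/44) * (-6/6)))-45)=-22229/493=-45.09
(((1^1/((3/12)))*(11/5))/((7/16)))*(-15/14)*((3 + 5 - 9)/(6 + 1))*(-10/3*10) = -35200/343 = -102.62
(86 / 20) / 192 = 43 / 1920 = 0.02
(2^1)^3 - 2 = 6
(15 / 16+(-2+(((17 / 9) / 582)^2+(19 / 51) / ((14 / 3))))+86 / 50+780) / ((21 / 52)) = 3313799697269321 / 1714104333900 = 1933.25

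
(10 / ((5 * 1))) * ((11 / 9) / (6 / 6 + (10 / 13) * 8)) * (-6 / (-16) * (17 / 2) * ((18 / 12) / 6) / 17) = 143 / 8928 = 0.02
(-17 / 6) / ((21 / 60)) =-170 / 21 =-8.10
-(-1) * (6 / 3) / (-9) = -2 / 9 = -0.22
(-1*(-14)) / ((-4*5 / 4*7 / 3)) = -6 / 5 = -1.20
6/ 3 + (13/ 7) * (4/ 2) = 40/ 7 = 5.71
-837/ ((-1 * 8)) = 837/ 8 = 104.62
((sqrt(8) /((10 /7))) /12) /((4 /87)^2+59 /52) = 229593 * sqrt(2) /2237015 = 0.15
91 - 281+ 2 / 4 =-379 / 2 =-189.50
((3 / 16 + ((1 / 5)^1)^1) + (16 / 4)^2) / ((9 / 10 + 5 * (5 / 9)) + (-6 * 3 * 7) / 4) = -0.59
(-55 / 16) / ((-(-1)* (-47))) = 55 / 752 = 0.07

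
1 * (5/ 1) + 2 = 7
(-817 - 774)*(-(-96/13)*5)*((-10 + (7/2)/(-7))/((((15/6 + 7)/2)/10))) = 320745600/247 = 1298565.18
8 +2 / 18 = 73 / 9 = 8.11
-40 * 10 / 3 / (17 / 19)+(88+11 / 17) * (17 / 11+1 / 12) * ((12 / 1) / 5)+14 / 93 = 104167 / 527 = 197.66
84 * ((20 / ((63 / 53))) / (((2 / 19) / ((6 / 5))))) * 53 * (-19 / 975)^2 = 308270896 / 950625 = 324.28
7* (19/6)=133/6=22.17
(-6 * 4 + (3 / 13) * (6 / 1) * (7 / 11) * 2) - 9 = -4467 / 143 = -31.24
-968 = -968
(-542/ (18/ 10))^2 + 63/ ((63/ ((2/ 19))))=139538062/ 1539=90668.01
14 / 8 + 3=19 / 4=4.75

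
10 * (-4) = -40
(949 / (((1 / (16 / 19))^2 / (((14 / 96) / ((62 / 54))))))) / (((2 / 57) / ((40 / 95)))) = 1025.74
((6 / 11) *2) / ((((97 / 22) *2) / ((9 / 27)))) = 4 / 97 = 0.04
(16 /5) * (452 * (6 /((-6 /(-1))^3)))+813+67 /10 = 77389 /90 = 859.88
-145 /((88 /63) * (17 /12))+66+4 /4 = -2347 /374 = -6.28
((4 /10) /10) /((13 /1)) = 1 /325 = 0.00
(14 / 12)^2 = 49 / 36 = 1.36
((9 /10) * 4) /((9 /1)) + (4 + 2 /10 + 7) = 58 /5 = 11.60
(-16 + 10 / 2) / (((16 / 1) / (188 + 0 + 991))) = -12969 / 16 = -810.56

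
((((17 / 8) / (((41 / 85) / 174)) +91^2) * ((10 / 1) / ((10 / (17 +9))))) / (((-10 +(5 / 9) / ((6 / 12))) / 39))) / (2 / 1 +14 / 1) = -6770574837 / 104960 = -64506.24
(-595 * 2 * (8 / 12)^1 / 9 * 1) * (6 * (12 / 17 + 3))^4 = -105859897920 / 4913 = -21546895.57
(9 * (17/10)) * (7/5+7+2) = 3978/25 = 159.12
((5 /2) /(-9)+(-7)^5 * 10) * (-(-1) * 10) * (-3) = 15126325 /3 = 5042108.33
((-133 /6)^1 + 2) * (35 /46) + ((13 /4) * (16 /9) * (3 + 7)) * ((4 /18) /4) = -90425 /7452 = -12.13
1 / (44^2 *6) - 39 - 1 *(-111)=836353 / 11616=72.00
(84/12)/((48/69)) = 10.06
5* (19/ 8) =95/ 8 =11.88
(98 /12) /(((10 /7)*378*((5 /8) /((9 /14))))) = 7 /450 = 0.02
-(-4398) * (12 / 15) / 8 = 2199 / 5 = 439.80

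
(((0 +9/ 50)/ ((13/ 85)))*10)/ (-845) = -153/ 10985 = -0.01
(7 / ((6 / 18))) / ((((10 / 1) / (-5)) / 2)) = -21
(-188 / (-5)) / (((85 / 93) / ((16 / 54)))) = 46624 / 3825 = 12.19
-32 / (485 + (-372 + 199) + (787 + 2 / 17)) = -544 / 18685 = -0.03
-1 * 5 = -5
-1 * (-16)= 16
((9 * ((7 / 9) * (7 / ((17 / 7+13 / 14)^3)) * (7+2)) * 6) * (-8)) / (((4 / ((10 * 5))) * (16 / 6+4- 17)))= 2178187200 / 3218513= 676.77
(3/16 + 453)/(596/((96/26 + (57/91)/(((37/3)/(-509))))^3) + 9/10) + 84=620.18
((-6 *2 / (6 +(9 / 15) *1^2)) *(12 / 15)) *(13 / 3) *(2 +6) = -1664 / 33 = -50.42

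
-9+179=170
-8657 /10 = -865.70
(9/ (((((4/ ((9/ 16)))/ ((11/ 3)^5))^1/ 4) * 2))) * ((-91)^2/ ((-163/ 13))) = -17337623303/ 15648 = -1107976.95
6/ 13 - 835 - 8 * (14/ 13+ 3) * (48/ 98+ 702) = -15126529/ 637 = -23746.51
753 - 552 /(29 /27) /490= 5342613 /7105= 751.95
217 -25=192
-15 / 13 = -1.15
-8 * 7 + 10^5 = 99944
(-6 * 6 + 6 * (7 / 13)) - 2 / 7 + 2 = -2826 / 91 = -31.05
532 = 532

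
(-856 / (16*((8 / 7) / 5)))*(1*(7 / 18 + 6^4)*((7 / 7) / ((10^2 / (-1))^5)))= 3495583 / 115200000000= 0.00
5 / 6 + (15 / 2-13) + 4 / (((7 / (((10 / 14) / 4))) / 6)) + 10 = 5.95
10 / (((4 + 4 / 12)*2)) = 15 / 13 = 1.15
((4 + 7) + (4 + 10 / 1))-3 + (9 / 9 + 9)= 32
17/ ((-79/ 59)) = -12.70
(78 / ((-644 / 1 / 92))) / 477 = -26 / 1113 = -0.02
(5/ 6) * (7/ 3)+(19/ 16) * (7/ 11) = 2.70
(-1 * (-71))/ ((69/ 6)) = 142/ 23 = 6.17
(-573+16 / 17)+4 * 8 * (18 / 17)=-9149 / 17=-538.18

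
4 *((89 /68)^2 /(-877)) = -7921 /1013812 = -0.01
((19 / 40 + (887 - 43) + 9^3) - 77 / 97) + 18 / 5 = 1576.28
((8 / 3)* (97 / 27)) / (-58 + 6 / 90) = -3880 / 23463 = -0.17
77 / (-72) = -77 / 72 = -1.07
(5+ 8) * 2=26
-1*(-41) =41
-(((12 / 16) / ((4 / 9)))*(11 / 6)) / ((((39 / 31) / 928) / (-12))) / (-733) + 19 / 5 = -33.56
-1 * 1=-1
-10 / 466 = -5 / 233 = -0.02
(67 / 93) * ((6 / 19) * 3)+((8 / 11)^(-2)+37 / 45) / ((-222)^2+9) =57074065537 / 83616701760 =0.68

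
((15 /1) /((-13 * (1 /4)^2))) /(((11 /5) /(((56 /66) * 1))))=-11200 /1573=-7.12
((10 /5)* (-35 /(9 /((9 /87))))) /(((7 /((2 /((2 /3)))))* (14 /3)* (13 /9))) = -135 /2639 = -0.05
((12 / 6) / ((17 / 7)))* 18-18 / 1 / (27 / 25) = -94 / 51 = -1.84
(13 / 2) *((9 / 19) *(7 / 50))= 819 / 1900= 0.43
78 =78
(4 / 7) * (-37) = -148 / 7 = -21.14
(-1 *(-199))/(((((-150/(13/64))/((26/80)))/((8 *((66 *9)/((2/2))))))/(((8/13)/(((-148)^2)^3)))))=-256113/10509215371264000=-0.00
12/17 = 0.71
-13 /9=-1.44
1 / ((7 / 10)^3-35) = -0.03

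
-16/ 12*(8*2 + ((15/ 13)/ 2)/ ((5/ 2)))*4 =-3376/ 39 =-86.56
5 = 5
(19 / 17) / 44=0.03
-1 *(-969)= 969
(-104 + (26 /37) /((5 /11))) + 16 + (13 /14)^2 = -3103559 /36260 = -85.59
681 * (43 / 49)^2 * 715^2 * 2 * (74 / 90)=3175678781990 / 7203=440882796.33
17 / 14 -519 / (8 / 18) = -32663 / 28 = -1166.54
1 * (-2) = -2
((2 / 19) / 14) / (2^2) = 0.00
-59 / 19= -3.11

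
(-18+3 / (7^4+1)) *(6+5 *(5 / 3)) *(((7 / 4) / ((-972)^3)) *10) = 21688555 / 4411657550592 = 0.00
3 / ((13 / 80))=240 / 13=18.46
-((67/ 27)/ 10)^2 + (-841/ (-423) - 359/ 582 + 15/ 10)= 2.81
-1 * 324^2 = -104976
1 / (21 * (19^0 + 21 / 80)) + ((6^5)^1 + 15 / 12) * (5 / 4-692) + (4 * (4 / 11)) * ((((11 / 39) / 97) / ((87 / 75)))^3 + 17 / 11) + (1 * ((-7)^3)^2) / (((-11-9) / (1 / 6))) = -48553865184232268967550078361 / 9036448725753963193680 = -5373113.56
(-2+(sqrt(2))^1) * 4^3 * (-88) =11264-5632 * sqrt(2) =3299.15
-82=-82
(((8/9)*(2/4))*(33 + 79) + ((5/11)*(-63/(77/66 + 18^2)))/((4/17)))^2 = 364217033349841/149226144804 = 2440.71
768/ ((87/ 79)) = 20224/ 29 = 697.38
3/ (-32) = -3/ 32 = -0.09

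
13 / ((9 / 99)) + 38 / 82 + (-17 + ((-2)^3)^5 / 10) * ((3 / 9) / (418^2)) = 15415223291 / 107455260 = 143.46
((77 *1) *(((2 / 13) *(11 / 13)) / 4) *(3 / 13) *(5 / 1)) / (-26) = -12705 / 114244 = -0.11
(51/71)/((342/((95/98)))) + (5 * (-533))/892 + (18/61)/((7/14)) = -680190853/283949022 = -2.40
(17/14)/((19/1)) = 17/266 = 0.06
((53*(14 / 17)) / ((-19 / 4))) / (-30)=1484 / 4845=0.31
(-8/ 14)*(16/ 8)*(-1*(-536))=-4288/ 7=-612.57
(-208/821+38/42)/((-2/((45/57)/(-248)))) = 56155/54159728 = 0.00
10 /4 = 5 /2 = 2.50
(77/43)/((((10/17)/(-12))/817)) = -149226/5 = -29845.20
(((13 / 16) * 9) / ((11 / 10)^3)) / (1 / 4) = 29250 / 1331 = 21.98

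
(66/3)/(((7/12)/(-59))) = -15576/7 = -2225.14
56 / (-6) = -28 / 3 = -9.33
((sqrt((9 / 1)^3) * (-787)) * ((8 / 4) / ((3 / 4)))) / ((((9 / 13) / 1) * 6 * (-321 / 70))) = 2864680 / 963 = 2974.75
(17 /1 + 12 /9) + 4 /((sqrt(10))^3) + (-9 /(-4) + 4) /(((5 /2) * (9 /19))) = sqrt(10) /25 + 425 /18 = 23.74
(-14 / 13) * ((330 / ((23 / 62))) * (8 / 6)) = -381920 / 299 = -1277.32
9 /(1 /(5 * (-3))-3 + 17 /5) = 27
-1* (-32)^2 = -1024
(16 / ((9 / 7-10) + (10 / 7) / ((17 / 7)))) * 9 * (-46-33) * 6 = 8122464 / 967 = 8399.65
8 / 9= 0.89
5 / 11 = 0.45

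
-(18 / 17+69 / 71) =-2451 / 1207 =-2.03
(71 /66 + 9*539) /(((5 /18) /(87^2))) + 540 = 7271651259 /55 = 132211841.07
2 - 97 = -95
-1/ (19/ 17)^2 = -289/ 361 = -0.80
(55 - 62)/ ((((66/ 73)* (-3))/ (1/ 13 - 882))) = -5858615/ 2574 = -2276.07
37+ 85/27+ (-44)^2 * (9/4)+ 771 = 139513/27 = 5167.15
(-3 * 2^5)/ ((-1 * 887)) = 96/ 887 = 0.11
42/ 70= 0.60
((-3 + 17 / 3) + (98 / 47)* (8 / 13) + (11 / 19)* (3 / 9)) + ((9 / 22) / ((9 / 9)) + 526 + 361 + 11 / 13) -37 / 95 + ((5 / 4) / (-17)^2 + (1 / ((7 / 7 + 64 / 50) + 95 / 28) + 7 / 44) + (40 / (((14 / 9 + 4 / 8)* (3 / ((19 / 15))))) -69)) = 29419491687193 / 35378485545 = 831.56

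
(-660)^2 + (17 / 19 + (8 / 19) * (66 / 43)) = 355886459 / 817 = 435601.54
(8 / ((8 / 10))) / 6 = 5 / 3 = 1.67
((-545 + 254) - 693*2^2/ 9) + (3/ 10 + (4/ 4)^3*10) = -588.70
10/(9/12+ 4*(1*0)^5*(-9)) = 40/3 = 13.33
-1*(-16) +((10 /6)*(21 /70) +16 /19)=17.34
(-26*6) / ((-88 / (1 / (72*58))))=13 / 30624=0.00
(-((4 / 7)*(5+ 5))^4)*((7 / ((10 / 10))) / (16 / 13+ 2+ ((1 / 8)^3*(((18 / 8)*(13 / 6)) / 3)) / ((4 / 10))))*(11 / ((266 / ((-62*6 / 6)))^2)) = -2881969192960000 / 2092675688243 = -1377.17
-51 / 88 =-0.58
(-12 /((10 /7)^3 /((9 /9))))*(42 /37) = -21609 /4625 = -4.67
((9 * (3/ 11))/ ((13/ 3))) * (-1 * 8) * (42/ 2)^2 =-285768/ 143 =-1998.38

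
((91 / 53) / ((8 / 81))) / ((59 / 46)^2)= 3899259 / 368986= 10.57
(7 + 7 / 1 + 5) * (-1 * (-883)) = 16777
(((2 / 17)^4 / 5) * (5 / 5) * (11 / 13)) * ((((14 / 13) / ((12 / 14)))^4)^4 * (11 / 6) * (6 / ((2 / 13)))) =1069085988668115185623529626568 / 11961878924712602672190070110405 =0.09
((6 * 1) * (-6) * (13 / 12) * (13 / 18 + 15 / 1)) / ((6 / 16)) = -14716 / 9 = -1635.11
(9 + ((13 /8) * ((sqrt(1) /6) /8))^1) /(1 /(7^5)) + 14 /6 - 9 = 19433641 /128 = 151825.32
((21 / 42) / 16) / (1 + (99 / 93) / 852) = 2201 / 70520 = 0.03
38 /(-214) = -19 /107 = -0.18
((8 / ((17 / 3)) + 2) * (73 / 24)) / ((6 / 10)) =10585 / 612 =17.30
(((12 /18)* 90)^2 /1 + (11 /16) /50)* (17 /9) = 48960187 /7200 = 6800.03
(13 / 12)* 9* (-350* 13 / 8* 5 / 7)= -63375 / 16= -3960.94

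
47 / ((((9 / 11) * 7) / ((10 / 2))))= 2585 / 63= 41.03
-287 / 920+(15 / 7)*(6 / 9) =1.12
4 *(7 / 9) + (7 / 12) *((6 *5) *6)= 973 / 9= 108.11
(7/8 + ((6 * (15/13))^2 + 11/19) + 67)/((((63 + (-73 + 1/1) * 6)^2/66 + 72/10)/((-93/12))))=-5097344725/11699702352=-0.44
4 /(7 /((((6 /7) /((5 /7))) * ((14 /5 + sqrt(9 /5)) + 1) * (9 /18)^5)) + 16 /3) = 1575 * sqrt(5) /150364 + 10923 /150364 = 0.10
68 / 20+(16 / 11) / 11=2137 / 605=3.53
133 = 133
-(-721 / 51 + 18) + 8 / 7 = -971 / 357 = -2.72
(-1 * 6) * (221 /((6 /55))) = -12155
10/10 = 1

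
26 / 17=1.53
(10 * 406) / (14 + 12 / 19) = 38570 / 139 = 277.48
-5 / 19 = -0.26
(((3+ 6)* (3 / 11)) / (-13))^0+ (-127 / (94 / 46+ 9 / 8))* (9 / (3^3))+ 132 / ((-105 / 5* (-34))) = -2534183 / 208131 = -12.18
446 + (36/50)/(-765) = 947748/2125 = 446.00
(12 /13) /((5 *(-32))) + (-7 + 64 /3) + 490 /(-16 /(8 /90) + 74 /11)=17096303 /1486680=11.50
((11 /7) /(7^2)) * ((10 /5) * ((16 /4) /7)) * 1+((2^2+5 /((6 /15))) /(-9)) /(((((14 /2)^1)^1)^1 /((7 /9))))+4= 496957 /129654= 3.83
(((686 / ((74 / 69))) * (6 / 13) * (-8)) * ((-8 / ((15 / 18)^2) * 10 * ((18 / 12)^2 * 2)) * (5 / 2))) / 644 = 2286144 / 481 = 4752.90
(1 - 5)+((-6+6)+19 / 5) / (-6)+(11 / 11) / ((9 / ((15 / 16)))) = -1087 / 240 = -4.53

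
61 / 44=1.39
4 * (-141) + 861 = 297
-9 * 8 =-72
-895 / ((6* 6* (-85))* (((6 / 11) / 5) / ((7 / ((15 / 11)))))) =151613 / 11016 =13.76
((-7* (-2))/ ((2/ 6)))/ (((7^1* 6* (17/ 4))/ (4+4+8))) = 3.76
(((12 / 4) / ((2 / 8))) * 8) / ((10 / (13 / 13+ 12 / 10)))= 528 / 25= 21.12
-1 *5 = -5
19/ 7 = 2.71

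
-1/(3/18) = -6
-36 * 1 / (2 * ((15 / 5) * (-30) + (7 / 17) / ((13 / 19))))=3978 / 19757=0.20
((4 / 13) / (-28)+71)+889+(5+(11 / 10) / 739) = 964.99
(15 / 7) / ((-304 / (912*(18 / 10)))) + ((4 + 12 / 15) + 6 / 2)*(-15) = -900 / 7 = -128.57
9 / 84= 3 / 28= 0.11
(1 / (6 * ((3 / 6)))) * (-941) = -941 / 3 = -313.67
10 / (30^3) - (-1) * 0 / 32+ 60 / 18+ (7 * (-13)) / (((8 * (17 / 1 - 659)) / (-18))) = 1741939 / 577800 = 3.01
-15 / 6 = -5 / 2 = -2.50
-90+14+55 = -21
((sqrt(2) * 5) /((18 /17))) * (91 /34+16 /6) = 2725 * sqrt(2) /108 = 35.68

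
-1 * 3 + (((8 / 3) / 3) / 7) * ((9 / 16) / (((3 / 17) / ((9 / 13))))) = -495 / 182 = -2.72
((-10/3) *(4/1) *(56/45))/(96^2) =-7/3888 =-0.00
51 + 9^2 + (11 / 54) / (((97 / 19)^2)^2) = 631038148499 / 4780581174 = 132.00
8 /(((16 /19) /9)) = 171 /2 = 85.50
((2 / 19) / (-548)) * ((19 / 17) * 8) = -0.00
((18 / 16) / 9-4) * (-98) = 1519 / 4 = 379.75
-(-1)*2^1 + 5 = 7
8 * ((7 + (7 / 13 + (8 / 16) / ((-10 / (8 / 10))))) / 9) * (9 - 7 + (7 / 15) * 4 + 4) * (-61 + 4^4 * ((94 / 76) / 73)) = -60266932016 / 20284875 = -2971.03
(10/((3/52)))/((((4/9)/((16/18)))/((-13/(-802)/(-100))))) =-338/6015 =-0.06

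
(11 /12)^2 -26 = -3623 /144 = -25.16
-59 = -59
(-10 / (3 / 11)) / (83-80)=-110 / 9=-12.22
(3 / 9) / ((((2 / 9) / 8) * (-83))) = -12 / 83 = -0.14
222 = 222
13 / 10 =1.30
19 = 19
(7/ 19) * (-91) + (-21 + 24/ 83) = -85532/ 1577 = -54.24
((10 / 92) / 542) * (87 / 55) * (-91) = -7917 / 274252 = -0.03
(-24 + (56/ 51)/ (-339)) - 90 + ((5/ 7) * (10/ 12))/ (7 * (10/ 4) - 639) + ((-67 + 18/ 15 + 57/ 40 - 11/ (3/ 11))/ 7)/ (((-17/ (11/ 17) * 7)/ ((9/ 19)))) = -113.97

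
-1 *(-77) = 77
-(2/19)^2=-4/361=-0.01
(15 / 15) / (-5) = -1 / 5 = -0.20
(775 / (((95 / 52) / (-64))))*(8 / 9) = -4126720 / 171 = -24132.87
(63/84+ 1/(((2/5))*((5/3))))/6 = 3/8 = 0.38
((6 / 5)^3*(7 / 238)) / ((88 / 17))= 27 / 2750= 0.01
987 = 987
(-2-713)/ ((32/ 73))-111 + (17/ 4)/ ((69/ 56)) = -3838927/ 2208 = -1738.64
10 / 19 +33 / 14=767 / 266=2.88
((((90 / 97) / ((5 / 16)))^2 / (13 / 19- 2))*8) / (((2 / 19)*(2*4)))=-14971392 / 235225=-63.65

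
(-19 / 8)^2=361 / 64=5.64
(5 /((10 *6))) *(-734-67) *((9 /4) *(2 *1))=-2403 /8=-300.38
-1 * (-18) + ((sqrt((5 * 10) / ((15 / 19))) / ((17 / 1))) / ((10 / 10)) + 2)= sqrt(570) / 51 + 20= 20.47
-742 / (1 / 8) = -5936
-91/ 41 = -2.22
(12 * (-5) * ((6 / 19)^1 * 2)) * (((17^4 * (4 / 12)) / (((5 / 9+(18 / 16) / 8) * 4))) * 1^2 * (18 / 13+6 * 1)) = -277102632960 / 99047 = -2797688.30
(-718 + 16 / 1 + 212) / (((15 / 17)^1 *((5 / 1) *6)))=-833 / 45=-18.51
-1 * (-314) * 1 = 314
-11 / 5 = -2.20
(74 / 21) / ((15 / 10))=148 / 63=2.35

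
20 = 20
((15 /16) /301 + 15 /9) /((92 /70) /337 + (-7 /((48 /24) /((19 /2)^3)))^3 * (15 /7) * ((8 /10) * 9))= -2601640000 /649575906832223078019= -0.00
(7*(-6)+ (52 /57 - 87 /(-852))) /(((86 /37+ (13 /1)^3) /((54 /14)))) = -2945829 /40982620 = -0.07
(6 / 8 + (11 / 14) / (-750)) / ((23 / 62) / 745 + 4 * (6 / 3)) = 18161908 / 194010075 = 0.09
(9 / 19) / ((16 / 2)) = 9 / 152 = 0.06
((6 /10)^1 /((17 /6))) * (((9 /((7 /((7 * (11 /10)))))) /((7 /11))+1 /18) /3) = 9836 /8925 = 1.10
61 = 61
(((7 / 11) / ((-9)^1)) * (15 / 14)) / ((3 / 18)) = -5 / 11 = -0.45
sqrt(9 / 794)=3*sqrt(794) / 794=0.11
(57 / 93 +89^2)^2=60304624900 / 961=62751950.99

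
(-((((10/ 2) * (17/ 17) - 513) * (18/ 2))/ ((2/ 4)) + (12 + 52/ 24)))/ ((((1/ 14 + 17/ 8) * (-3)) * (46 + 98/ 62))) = -29.12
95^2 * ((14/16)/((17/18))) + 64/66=18765151/2244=8362.37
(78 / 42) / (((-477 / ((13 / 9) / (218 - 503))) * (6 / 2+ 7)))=169 / 85645350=0.00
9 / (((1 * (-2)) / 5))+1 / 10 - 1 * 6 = -28.40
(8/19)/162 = 4/1539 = 0.00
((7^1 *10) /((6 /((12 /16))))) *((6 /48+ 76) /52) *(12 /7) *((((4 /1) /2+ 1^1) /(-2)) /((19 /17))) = -465885 /15808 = -29.47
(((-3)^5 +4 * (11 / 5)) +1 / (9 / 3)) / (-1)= 3508 / 15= 233.87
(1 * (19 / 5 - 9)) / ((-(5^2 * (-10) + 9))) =-26 / 1205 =-0.02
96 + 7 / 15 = 1447 / 15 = 96.47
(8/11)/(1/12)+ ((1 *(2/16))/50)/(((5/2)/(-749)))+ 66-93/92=18460753/253000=72.97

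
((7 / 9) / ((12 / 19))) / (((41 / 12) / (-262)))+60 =-12706 / 369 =-34.43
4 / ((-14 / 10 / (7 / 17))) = -20 / 17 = -1.18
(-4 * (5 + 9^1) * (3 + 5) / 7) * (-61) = 3904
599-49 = 550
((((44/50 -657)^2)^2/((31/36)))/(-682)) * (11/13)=-1303063694165003058/4880078125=-267016974.07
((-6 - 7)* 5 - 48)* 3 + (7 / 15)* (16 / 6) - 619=-43054 / 45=-956.76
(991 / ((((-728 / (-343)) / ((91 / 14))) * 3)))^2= 2357976481 / 2304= 1023427.29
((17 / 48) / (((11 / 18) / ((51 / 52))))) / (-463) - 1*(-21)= 44489847 / 2118688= 21.00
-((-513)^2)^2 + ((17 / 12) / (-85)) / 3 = -12466426060981 / 180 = -69257922561.01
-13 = -13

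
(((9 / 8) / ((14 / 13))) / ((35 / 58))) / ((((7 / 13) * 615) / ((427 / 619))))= 896883 / 248714200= 0.00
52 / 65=4 / 5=0.80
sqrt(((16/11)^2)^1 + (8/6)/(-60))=sqrt(56995)/165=1.45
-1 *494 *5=-2470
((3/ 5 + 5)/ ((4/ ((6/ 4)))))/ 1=21/ 10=2.10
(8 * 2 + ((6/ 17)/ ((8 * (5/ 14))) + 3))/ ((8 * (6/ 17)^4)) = 15972163/ 103680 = 154.05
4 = 4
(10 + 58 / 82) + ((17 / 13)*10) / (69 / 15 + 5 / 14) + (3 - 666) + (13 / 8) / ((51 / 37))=-48933986441 / 75460008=-648.48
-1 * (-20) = 20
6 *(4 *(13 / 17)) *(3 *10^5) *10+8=936000136 / 17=55058831.53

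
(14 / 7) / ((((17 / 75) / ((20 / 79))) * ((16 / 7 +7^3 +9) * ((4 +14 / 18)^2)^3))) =279006525 / 526354615638034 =0.00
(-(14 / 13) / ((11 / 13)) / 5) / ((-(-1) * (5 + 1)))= -0.04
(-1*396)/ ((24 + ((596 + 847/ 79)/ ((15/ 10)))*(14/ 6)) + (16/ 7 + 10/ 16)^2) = -294319872/ 725588629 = -0.41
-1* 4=-4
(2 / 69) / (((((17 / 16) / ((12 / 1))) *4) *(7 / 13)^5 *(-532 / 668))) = -1984189792 / 874014421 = -2.27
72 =72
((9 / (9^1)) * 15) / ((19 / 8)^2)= 960 / 361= 2.66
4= 4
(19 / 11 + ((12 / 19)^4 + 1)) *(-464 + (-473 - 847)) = -7381703184 / 1433531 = -5149.32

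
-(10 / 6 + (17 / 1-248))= 688 / 3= 229.33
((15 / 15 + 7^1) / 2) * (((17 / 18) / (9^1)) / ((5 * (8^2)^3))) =0.00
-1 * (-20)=20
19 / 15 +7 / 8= 257 / 120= 2.14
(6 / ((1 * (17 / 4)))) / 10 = 12 / 85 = 0.14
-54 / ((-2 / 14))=378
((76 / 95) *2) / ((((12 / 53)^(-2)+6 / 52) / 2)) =29952 / 183665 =0.16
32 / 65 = 0.49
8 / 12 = 2 / 3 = 0.67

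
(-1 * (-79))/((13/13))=79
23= 23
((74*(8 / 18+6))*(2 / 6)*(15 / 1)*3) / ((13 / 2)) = 42920 / 39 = 1100.51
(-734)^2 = 538756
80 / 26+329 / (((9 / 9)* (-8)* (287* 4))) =51869 / 17056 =3.04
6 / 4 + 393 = 789 / 2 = 394.50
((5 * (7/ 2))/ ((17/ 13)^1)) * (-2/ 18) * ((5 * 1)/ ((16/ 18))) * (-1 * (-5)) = -11375/ 272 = -41.82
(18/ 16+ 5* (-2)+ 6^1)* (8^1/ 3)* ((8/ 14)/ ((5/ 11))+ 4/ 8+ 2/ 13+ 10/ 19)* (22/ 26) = -15.81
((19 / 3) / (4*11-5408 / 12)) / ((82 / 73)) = -0.01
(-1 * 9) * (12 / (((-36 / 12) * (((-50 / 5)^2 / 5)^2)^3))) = 9 / 16000000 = 0.00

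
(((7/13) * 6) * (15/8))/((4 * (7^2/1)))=45/1456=0.03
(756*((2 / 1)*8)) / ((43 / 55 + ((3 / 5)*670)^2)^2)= 36590400 / 79001219157169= 0.00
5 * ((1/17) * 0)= 0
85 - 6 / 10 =422 / 5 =84.40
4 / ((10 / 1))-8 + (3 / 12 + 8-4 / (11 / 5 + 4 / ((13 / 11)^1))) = -0.07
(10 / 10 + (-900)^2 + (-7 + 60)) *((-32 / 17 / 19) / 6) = -4320288 / 323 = -13375.50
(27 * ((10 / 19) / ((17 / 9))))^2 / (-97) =-5904900 / 10119913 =-0.58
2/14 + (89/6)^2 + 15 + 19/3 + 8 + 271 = 131167/252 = 520.50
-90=-90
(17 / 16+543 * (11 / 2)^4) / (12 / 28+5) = 1739080 / 19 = 91530.53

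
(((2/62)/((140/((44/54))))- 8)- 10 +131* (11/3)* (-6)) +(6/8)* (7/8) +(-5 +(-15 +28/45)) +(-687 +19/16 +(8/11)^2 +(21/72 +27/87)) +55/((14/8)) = -11749927265147/3289476960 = -3571.97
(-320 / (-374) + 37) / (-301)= -7079 / 56287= -0.13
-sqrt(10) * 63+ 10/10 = 1-63 * sqrt(10) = -198.22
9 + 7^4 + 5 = 2415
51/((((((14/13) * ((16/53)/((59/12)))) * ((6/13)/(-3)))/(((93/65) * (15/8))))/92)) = -4434576939/3584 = -1237326.15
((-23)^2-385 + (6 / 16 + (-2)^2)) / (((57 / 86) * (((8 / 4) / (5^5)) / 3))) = 159503125 / 152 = 1049362.66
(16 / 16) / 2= 1 / 2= 0.50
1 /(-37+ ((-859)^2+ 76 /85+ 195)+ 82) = 85 /62740361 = 0.00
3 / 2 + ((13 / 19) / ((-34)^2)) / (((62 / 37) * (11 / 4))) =2808887 / 1872431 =1.50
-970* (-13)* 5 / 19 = 63050 / 19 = 3318.42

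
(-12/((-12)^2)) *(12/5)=-1/5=-0.20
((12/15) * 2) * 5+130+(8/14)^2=6778/49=138.33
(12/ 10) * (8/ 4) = 12/ 5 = 2.40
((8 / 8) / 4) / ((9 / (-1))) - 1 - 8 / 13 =-769 / 468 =-1.64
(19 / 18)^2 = 361 / 324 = 1.11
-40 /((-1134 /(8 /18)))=80 /5103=0.02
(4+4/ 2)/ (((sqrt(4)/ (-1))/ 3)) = -9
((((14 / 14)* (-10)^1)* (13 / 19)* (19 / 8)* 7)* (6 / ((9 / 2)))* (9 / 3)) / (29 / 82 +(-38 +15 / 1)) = 37310 / 1857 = 20.09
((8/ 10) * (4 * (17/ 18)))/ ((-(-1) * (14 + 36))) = 68/ 1125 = 0.06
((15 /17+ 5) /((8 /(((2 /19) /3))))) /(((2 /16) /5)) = 1000 /969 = 1.03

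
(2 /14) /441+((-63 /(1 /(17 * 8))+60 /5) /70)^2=1152980917 /77175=14939.82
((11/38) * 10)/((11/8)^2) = 320/209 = 1.53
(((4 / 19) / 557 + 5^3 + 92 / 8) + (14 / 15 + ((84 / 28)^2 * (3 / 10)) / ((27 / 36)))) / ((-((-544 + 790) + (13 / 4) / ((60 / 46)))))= -179107172 / 315574477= -0.57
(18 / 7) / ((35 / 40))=144 / 49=2.94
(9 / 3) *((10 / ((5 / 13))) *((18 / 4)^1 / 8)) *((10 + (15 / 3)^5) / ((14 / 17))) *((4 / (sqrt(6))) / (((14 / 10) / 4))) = 31177575 *sqrt(6) / 98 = 779277.04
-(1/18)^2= -1/324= -0.00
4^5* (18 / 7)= 18432 / 7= 2633.14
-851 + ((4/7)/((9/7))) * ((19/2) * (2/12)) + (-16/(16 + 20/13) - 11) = -442313/513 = -862.21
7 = 7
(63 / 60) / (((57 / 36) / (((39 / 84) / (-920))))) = -117 / 349600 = -0.00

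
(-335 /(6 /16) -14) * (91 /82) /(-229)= 123851 /28167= 4.40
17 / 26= 0.65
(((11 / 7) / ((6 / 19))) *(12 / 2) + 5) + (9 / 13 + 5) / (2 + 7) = 29066 / 819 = 35.49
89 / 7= 12.71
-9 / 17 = -0.53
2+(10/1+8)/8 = 17/4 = 4.25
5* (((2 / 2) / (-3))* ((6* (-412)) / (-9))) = -4120 / 9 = -457.78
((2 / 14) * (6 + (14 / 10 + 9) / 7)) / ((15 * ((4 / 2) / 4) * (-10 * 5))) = -262 / 91875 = -0.00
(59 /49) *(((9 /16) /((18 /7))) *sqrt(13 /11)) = 59 *sqrt(143) /2464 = 0.29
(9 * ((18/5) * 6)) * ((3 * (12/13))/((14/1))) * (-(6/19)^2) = -629856/164255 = -3.83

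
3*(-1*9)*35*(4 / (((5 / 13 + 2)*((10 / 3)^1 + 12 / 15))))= -368550 / 961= -383.51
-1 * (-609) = 609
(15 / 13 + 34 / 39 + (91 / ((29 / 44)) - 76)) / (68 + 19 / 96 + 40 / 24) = 2319712 / 2528539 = 0.92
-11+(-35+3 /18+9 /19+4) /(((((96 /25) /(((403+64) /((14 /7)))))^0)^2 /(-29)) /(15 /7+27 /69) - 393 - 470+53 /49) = -104107171085 /9494690963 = -10.96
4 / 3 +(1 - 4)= -5 / 3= -1.67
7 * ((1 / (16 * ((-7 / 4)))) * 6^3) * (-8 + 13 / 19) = 7506 / 19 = 395.05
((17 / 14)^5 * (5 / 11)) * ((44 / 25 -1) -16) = -540965517 / 29580320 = -18.29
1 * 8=8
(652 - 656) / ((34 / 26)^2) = -676 / 289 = -2.34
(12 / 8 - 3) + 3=3 / 2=1.50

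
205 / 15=41 / 3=13.67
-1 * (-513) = 513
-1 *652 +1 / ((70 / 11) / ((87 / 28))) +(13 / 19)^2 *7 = -458664963 / 707560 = -648.23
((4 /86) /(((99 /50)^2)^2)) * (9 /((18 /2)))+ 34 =140451636662 /4130562843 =34.00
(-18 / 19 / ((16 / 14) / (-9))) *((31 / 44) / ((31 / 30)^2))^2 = 28704375 / 8837356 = 3.25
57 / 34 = 1.68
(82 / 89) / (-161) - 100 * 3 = -300.01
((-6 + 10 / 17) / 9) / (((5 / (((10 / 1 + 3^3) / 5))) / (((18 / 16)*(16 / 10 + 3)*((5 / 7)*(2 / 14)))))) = -19573 / 41650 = -0.47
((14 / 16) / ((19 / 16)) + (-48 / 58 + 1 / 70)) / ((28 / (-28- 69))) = 286053 / 1079960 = 0.26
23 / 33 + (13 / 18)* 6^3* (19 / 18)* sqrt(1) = 1819 / 11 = 165.36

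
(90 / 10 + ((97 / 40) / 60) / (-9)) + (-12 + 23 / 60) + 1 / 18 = -55417 / 21600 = -2.57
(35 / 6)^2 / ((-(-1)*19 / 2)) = 1225 / 342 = 3.58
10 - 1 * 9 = 1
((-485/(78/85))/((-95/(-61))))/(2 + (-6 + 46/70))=17603075/173394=101.52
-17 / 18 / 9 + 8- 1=1117 / 162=6.90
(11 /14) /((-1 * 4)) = -11 /56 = -0.20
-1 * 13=-13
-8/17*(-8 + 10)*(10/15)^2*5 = -320/153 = -2.09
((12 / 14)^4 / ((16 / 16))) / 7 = 1296 / 16807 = 0.08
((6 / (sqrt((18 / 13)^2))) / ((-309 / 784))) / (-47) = 10192 / 43569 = 0.23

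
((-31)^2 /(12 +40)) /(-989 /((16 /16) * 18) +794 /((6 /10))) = 8649 /593606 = 0.01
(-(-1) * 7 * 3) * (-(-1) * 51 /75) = 357 /25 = 14.28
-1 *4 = -4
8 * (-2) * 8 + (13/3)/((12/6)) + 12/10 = -3739/30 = -124.63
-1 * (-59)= 59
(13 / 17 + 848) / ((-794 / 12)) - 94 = -720980 / 6749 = -106.83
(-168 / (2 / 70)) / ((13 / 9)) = -52920 / 13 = -4070.77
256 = 256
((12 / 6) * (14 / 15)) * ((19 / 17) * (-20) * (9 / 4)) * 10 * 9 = -143640 / 17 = -8449.41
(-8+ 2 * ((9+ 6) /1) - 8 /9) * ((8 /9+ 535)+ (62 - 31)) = 969380 /81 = 11967.65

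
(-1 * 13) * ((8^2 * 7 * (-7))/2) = 20384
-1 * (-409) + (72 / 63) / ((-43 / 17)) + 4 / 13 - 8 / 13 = 1597445 / 3913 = 408.24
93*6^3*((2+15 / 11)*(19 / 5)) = 14121864 / 55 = 256761.16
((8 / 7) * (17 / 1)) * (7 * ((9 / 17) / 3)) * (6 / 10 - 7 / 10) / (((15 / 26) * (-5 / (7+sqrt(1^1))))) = 832 / 125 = 6.66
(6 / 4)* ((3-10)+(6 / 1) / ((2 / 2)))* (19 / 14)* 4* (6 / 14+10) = -84.92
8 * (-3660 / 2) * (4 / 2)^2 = -58560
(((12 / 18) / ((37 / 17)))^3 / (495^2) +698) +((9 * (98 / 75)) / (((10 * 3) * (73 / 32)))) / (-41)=3500329034456507302 / 5014828154122875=698.00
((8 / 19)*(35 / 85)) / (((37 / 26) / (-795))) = -1157520 / 11951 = -96.86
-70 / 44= -35 / 22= -1.59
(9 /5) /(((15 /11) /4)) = 132 /25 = 5.28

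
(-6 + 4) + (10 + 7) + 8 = 23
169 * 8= 1352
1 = 1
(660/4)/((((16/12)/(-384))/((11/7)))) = -522720/7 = -74674.29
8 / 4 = 2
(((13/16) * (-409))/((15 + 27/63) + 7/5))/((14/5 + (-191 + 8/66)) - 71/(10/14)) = 30705675/447018016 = 0.07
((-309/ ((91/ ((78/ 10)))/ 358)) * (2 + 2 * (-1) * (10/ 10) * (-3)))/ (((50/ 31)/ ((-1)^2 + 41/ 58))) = -2036993508/ 25375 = -80275.61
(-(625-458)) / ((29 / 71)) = -11857 / 29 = -408.86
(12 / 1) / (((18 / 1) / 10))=20 / 3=6.67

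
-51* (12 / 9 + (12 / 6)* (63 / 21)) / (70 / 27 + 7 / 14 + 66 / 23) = -464508 / 7405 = -62.73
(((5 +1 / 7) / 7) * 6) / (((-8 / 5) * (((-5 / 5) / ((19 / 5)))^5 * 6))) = 22284891 / 61250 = 363.83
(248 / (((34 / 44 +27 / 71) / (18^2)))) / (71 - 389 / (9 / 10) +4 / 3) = -1129588416 / 5833439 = -193.64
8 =8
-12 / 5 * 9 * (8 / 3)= -288 / 5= -57.60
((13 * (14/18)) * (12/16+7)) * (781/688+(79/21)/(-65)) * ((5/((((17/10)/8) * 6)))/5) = 31363103/473688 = 66.21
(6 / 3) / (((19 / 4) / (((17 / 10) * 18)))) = 1224 / 95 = 12.88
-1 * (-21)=21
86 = 86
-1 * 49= -49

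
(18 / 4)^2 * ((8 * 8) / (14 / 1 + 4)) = 72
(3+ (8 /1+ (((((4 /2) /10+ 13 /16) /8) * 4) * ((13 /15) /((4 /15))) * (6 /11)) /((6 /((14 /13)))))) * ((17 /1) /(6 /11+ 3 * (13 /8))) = 667879 /19080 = 35.00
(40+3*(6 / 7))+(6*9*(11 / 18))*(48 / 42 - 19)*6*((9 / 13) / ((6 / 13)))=-5261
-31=-31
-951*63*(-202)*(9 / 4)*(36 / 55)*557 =546025153842 / 55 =9927730069.85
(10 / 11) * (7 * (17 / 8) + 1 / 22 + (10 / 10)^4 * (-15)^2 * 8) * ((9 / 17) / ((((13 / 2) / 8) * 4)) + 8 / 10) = 42483658 / 26741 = 1588.71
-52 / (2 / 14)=-364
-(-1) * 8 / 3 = 8 / 3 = 2.67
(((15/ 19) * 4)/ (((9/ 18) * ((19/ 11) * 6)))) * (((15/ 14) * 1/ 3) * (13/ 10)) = 715/ 2527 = 0.28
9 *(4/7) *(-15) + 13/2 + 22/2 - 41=-1409/14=-100.64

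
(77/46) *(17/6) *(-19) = -24871/276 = -90.11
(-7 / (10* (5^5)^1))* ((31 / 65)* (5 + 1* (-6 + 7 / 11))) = 434 / 11171875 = 0.00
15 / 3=5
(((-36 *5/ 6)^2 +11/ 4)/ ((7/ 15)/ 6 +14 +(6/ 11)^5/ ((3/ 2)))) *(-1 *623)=-16303898938635/ 409036354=-39859.29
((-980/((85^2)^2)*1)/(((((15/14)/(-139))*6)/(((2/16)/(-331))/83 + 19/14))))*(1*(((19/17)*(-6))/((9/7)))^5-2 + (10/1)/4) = -37871370191026069063051/17812922166753877867500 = -2.13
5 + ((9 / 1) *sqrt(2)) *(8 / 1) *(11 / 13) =5 + 792 *sqrt(2) / 13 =91.16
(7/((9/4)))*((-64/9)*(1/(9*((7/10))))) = -2560/729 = -3.51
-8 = -8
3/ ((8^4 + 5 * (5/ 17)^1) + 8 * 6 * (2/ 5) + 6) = 85/ 116809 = 0.00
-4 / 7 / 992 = -1 / 1736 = -0.00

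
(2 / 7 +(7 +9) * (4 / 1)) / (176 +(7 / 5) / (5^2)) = 56250 / 154049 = 0.37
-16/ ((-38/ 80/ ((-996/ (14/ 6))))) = -14378.35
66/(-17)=-66/17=-3.88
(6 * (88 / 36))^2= 1936 / 9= 215.11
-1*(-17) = 17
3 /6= 1 /2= 0.50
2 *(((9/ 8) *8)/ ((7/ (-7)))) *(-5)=90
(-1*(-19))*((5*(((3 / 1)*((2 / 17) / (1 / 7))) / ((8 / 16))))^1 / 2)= 3990 / 17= 234.71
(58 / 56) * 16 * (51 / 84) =493 / 49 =10.06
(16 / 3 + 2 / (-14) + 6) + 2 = 277 / 21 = 13.19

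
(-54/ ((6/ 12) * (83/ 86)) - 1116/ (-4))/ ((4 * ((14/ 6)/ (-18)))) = -374463/ 1162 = -322.26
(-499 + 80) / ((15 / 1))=-419 / 15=-27.93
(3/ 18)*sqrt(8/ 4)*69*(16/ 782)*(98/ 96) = 49*sqrt(2)/ 204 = 0.34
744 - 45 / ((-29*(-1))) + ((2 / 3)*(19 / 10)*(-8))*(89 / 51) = 16078903 / 22185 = 724.76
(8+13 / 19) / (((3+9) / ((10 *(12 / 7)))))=1650 / 133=12.41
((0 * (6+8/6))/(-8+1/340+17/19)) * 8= 0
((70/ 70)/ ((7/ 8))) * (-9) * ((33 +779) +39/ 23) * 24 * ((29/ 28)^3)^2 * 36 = -2705104783961145/ 303063824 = -8925858.42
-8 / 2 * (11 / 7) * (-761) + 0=4783.43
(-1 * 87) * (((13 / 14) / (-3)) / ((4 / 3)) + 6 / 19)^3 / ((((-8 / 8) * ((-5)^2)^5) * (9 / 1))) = 20444101 / 35289555000000000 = 0.00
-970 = -970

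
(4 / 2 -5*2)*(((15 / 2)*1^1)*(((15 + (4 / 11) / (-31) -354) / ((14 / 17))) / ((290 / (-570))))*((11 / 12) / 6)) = -186698845 / 25172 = -7416.93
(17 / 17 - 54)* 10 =-530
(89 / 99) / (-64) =-89 / 6336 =-0.01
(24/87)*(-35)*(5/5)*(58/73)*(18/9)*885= -991200/73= -13578.08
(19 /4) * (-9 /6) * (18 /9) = -57 /4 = -14.25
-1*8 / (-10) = 4 / 5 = 0.80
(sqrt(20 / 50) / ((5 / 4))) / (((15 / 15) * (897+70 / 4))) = 0.00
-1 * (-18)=18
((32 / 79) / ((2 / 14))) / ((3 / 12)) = 896 / 79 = 11.34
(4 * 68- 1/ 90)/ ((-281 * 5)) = -24479/ 126450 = -0.19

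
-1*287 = -287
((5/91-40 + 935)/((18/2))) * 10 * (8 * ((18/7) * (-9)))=-117288000/637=-184125.59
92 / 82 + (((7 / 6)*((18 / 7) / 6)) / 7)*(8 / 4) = 363 / 287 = 1.26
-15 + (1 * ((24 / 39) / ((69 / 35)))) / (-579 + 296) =-15.00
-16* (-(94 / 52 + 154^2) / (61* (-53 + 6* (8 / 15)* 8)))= -24666520 / 108641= -227.05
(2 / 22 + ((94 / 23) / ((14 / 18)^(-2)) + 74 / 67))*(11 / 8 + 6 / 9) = 246760325 / 32952744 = 7.49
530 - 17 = 513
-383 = -383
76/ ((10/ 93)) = 3534/ 5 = 706.80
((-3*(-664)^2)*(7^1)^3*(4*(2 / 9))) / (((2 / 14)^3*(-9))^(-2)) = -95233536 / 343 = -277648.79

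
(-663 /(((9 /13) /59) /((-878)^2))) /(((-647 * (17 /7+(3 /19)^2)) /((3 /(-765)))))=-4855936496957 /45128250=-107603.03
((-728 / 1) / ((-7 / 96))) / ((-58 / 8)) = -39936 / 29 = -1377.10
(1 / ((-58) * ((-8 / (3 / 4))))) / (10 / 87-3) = -9 / 16064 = -0.00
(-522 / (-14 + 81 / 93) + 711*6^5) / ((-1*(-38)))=1125105867 / 7733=145494.10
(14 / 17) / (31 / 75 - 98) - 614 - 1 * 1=-76521195 / 124423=-615.01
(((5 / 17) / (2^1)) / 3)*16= 40 / 51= 0.78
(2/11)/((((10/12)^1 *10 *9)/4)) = 8/825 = 0.01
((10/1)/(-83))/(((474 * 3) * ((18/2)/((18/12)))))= -5/354078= -0.00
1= 1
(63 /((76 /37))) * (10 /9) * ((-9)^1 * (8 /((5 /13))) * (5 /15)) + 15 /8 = -322947 /152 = -2124.65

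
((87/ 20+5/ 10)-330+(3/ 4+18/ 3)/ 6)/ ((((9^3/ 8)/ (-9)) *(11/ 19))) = 246259/ 4455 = 55.28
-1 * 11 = -11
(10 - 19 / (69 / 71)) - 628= -43991 / 69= -637.55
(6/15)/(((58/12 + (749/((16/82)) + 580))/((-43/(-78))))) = 344/6900595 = 0.00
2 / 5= 0.40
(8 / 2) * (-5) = -20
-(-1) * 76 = 76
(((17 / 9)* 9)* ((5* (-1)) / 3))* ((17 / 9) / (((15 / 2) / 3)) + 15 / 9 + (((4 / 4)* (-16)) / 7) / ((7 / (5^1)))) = -29597 / 1323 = -22.37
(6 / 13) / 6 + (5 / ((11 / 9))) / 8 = 673 / 1144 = 0.59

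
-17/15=-1.13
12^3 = 1728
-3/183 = -0.02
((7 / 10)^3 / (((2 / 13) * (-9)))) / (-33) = 4459 / 594000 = 0.01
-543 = -543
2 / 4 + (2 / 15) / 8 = 31 / 60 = 0.52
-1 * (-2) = 2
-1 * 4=-4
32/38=16/19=0.84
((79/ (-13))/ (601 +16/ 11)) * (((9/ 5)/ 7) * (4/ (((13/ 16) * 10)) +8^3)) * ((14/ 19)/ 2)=-0.49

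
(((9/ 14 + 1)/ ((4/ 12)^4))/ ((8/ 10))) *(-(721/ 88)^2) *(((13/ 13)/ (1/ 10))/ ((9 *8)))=-384311025/ 247808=-1550.84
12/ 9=4/ 3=1.33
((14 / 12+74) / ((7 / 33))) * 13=4606.64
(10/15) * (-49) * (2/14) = -14/3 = -4.67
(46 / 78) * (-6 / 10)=-23 / 65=-0.35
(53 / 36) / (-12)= -53 / 432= -0.12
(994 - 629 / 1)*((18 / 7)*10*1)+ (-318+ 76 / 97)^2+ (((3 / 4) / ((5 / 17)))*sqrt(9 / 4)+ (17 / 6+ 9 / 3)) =869562927217 / 7903560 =110021.68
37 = 37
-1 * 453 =-453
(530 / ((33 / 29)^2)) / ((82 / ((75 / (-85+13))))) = -5571625 / 1071576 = -5.20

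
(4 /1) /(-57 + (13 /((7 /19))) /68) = -0.07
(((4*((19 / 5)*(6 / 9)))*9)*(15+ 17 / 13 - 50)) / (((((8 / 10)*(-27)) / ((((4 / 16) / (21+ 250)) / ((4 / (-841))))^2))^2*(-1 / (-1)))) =-3469208873884535 / 372207795994165248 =-0.01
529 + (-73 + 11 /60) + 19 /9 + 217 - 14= 119033 /180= 661.29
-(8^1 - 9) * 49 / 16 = 49 / 16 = 3.06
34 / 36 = 17 / 18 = 0.94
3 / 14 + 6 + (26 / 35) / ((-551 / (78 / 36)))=718717 / 115710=6.21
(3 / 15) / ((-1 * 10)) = -1 / 50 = -0.02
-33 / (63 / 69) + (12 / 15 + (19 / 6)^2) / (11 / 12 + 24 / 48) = -50872 / 1785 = -28.50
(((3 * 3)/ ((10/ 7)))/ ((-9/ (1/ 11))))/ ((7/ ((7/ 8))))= -7/ 880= -0.01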